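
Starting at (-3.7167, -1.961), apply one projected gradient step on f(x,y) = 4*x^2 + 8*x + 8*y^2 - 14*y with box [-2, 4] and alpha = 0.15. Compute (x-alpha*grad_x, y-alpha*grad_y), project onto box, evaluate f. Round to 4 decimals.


Step 1: Compute gradient at (-3.7167, -1.961).
grad_x = 2*4*-3.7167 + 8 = -21.7336
grad_y = 2*8*-1.961 - 14 = -45.376
Step 2: Gradient step.
x_raw = -3.7167 - 0.15*-21.7336 = -0.4567
y_raw = -1.961 - 0.15*-45.376 = 4.8454
Step 3: Project onto [-2, 4].
x_proj = clip(-0.4567) = -0.4567
y_proj = clip(4.8454) = 4.0
Step 4: Evaluate f.
f(-0.4567, 4.0) = 69.1809


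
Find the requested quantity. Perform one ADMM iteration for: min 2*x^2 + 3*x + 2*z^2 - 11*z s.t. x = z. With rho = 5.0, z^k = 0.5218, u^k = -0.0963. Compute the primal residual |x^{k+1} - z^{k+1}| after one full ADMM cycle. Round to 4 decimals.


ADMM iteration with rho = 5.0, z^k = 0.5218, u^k = -0.0963
Step 1: x-update.
Minimize 2*x^2 + 3*x + (5.0/2)*(x - 0.5218 - 0.0963)^2
FOC: (2*2 + 5.0)*x = -3 + 5.0*(0.5218 + 0.0963)
x^{k+1} = 0.0101
Step 2: z-update.
Minimize 2*z^2 - 11*z + (5.0/2)*(0.0101 - z - 0.0963)^2
FOC: (2*2 + 5.0)*z = 11 + 5.0*(0.0101 - 0.0963)
z^{k+1} = 1.1743
Step 3: u-update.
u^{k+1} = -0.0963 + 0.0101 - 1.1743 = -1.2606
Step 4: Primal residual = |0.0101 - 1.1743| = 1.1643


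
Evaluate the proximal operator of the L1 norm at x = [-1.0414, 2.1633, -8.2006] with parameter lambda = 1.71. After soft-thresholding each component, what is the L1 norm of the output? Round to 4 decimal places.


Soft-thresholding with lambda = 1.71:
prox(-1.0414) = sign(-1.0414)*max(|-1.0414| - 1.71, 0) = 0.0
prox(2.1633) = sign(2.1633)*max(|2.1633| - 1.71, 0) = 0.4533
prox(-8.2006) = sign(-8.2006)*max(|-8.2006| - 1.71, 0) = -6.4906
prox(x) = [0.0, 0.4533, -6.4906]
||prox(x)||_1 = 0.0 + 0.4533 + 6.4906 = 6.9439


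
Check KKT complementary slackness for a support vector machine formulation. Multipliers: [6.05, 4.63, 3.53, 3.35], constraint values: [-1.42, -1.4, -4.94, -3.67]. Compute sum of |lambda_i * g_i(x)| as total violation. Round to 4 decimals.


KKT complementary slackness check:
lambda_1 * g_1 = 6.05 * -1.42 = -8.591
lambda_2 * g_2 = 4.63 * -1.4 = -6.482
lambda_3 * g_3 = 3.53 * -4.94 = -17.4382
lambda_4 * g_4 = 3.35 * -3.67 = -12.2945
Total violation = 8.591 + 6.482 + 17.4382 + 12.2945 = 44.8057


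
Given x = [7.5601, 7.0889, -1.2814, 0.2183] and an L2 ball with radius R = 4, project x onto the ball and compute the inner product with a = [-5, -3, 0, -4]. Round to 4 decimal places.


Step 1: Compute ||x|| (intermediates to 6 decimals).
||x|| = sqrt(7.5601^2 + 7.0889^2 + (-1.2814)^2 + 0.2183^2) = 10.444963
Step 2: Project.
Since ||x|| > R, scale = R/||x|| = 4/10.444963 = 0.38296, proj(x) = scale * x
proj(x) = [2.895216, 2.714765, -0.490725, 0.0836]
Step 3: Dot product.
a^T * proj(x) = -5*2.895216 - 3*2.714765 + 0*(-0.490725) - 4*0.0836 = -22.9548


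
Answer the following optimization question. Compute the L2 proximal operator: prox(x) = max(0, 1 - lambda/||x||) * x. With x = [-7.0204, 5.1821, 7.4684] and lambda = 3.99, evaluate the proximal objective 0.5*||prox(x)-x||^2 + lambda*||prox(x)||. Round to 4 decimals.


Step 1: Compute ||x||.
||x|| = 11.4855
Step 2: Compute scaling factor.
scale = max(0, 1 - 3.99/11.4855) = 0.6526
Step 3: prox(x) = [-4.5816, 3.3819, 4.8739]
||prox(x)|| = 7.4955
Step 4: Proximal objective.
0.5*||prox-x||^2 = 7.9601
lambda*||prox|| = 29.907
Total = 37.8672


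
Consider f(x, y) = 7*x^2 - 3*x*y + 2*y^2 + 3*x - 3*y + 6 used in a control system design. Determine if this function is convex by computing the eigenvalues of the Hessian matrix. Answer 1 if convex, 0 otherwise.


The Hessian of f(x,y) = 7*x^2 - 3*x*y + 2*y^2 + 3*x - 3*y + 6 is:
H = [[14, -3], [-3, 4]]
Trace = 14 + 4 = 18
Determinant = 14*4 - (-3)^2 = 47
Discriminant = (18)^2 - 4*47 = 136.0
Eigenvalues: lambda_1 = 3.169, lambda_2 = 14.831
The function is convex.

1


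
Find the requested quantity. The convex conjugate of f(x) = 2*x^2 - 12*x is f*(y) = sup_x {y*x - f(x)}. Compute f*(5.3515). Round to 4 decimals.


f*(y) = sup_x {y*x - a*x^2 - b*x} = sup_x {(y-b)*x - a*x^2}
FOC: (y - b) - 2a*x = 0 => x* = (y - b)/(2a)
x* = (5.3515 + 12)/(2*2) = 4.3379
f*(5.3515) = (y-b)^2/(4a) = (5.3515 + 12)^2/(4*2)
= 301.0746/8 = 37.6343


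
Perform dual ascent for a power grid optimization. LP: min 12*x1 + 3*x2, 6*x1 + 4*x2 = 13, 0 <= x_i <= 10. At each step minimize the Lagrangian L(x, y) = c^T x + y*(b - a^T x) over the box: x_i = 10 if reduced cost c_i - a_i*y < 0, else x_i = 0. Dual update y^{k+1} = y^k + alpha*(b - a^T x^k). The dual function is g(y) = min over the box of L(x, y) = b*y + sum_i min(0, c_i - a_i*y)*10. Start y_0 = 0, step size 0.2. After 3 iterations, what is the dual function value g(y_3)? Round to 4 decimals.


Dual ascent for LP: min 12*x1 + 3*x2, 6*x1 + 4*x2 = 13, 0 <= x_i <= 10
Step 1: y^k = 0.0, reduced costs: (12.0, 3.0)
  x^k = (0.0, 0.0), subgradient = b - a^T x = 13.0
  y^{k+1} = 0.0 + 0.2*13.0 = 2.6
Step 2: y^k = 2.6, reduced costs: (-3.6, -7.4)
  x^k = (10.0, 10.0), subgradient = b - a^T x = -87.0
  y^{k+1} = 2.6 + 0.2*-87.0 = -14.8
Step 3: y^k = -14.8, reduced costs: (100.8, 62.2)
  x^k = (0.0, 0.0), subgradient = b - a^T x = 13.0
  y^{k+1} = -14.8 + 0.2*13.0 = -12.2
Dual objective at y_3 = -12.2: reduced costs (85.2, 51.8), box minimizer x = (0.0, 0.0)
g(y_3) = b*y + (c1 - a1*y)*x1 + (c2 - a2*y)*x2 = 13*(-12.2) + 85.2*0.0 + 51.8*0.0 = -158.6 + 0.0 + 0.0 = -158.6


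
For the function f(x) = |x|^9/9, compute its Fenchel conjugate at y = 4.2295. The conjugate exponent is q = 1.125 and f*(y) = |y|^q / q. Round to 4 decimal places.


The conjugate exponent q satisfies 1/p + 1/q = 1.
p = 9, so q = 9/(9 - 1) = 1.125
|y|^q = 4.2295^1.125 = 5.0649
f*(4.2295) = 5.0649 / 1.125 = 4.5022


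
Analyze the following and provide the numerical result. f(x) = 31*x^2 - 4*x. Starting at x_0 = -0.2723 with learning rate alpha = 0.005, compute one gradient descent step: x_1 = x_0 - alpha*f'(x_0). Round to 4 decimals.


We compute the gradient at x_0 and apply the update.
f'(x) = 62*x - 4
f'(-0.2723) = 62*-0.2723 - 4 = -20.8826
x_1 = -0.2723 - 0.005*-20.8826 = -0.1679


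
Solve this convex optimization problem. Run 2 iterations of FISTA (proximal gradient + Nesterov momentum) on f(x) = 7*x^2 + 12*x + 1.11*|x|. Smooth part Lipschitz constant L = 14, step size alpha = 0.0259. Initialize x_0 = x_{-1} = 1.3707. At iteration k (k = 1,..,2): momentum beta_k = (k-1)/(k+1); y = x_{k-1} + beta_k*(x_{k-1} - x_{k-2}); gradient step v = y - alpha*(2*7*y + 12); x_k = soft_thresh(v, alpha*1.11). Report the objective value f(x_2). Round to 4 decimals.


FISTA on f(x) = 7*x^2 + 12*x + 1.11*|x|
L = 14, alpha = 0.0259
Iteration 1: beta = 0.0, y = 1.3707 + 0.0*(1.3707 - 1.3707) = 1.3707
  grad(y) = 31.1898, v = y - alpha*grad = 0.5629
  prox(v) = soft_thresh(0.5629, 0.0287) = 0.5341
Iteration 2: beta = 0.3333, y = 0.5341 + 0.3333*(0.5341 - 1.3707) = 0.2553
  grad(y) = 15.5739, v = y - alpha*grad = -0.1481
  prox(v) = soft_thresh(-0.1481, 0.0287) = -0.1193
f(x_2) = 7*(-0.1193)^2 + 12*(-0.1193) + 1.11*|-0.1193| = -1.1999


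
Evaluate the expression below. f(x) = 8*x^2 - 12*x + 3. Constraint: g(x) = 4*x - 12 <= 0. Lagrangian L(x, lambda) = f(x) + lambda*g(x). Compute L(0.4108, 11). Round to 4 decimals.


Step 1: Evaluate f(x).
f(0.4108) = 8*0.4108^2 - 12*0.4108 + 3 = -0.5795
Step 2: Evaluate g(x).
g(0.4108) = 4*0.4108 - 12 = -10.3568
Step 3: Compute Lagrangian.
L = -0.5795 + 11*-10.3568 = -114.5043


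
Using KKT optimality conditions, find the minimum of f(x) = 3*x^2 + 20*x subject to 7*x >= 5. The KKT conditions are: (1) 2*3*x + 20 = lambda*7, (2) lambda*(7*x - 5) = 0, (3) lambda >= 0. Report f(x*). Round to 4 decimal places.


Step 1: Try lambda = 0 (constraint inactive).
x_unc = -20/(2*3) = -3.3333
Check: 7*-3.3333 = -23.3331 < 5 -- violated!
Step 2: Constraint must be active: 7*x = 5
x* = 5/7 = 0.7143 (rounded; the exact value 5/7 is used below)
lambda = (2*3*(5/7) + 20)/7 = 3.4694
Step 3: Compute optimal value.
f(x*) = 3*(5/7)^2 + 20*(5/7) = 15.8163


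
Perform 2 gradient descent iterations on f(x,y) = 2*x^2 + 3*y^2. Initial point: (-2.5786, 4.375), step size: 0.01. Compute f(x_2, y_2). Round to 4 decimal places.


Gradient descent on f(x,y) = 2*x^2 + 3*y^2.
Starting point: (-2.5786, 4.375), alpha = 0.01
Step 1: grad_x = 2*2*-2.5786 = -10.3144, grad_y = 2*3*4.375 = 26.25
  x_1 = -2.5786 - 0.01*-10.3144 = -2.4755
  y_1 = 4.375 - 0.01*26.25 = 4.1125
Step 2: grad_x = 2*2*-2.4755 = -9.9018, grad_y = 2*3*4.1125 = 24.675
  x_2 = -2.4755 - 0.01*-9.9018 = -2.3764
  y_2 = 4.1125 - 0.01*24.675 = 3.8658
f(-2.3764, 3.8658) = 2*(-2.3764)^2 + 3*3.8658^2 = 56.127


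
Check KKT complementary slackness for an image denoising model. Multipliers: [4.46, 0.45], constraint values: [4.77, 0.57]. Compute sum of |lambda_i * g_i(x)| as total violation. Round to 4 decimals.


KKT complementary slackness check:
lambda_1 * g_1 = 4.46 * 4.77 = 21.2742
lambda_2 * g_2 = 0.45 * 0.57 = 0.2565
Total violation = 21.2742 + 0.2565 = 21.5307


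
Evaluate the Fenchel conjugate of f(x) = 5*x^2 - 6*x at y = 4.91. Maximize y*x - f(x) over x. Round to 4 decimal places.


f*(y) = sup_x {y*x - a*x^2 - b*x} = sup_x {(y-b)*x - a*x^2}
FOC: (y - b) - 2a*x = 0 => x* = (y - b)/(2a)
x* = (4.91 + 6)/(2*5) = 1.091
f*(4.91) = (y-b)^2/(4a) = (4.91 + 6)^2/(4*5)
= 119.0281/20 = 5.9514


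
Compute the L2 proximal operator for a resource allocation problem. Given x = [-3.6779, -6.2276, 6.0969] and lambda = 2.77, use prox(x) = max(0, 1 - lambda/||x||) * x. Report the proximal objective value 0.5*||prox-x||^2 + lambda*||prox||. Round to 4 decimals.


Step 1: Compute ||x||.
||x|| = 9.4595
Step 2: Compute scaling factor.
scale = max(0, 1 - 2.77/9.4595) = 0.7072
Step 3: prox(x) = [-2.6009, -4.404, 4.3116]
||prox(x)|| = 6.6895
Step 4: Proximal objective.
0.5*||prox-x||^2 = 3.8365
lambda*||prox|| = 18.5299
Total = 22.3664


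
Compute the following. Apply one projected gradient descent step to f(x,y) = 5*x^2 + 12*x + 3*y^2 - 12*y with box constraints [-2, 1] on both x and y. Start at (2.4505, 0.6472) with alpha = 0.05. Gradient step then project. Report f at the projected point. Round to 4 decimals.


Step 1: Compute gradient at (2.4505, 0.6472).
grad_x = 2*5*2.4505 + 12 = 36.505
grad_y = 2*3*0.6472 - 12 = -8.1168
Step 2: Gradient step.
x_raw = 2.4505 - 0.05*36.505 = 0.6253
y_raw = 0.6472 - 0.05*-8.1168 = 1.053
Step 3: Project onto [-2, 1].
x_proj = clip(0.6253) = 0.6253
y_proj = clip(1.053) = 1.0
Step 4: Evaluate f.
f(0.6253, 1.0) = 0.4577


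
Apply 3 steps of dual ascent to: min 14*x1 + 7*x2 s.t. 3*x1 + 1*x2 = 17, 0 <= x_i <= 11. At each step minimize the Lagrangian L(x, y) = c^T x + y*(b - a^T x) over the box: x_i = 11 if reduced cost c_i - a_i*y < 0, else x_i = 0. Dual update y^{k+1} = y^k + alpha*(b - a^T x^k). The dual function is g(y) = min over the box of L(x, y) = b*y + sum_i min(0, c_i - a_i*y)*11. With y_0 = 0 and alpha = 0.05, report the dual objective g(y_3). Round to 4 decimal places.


Dual ascent for LP: min 14*x1 + 7*x2, 3*x1 + 1*x2 = 17, 0 <= x_i <= 11
Step 1: y^k = 0.0, reduced costs: (14.0, 7.0)
  x^k = (0.0, 0.0), subgradient = b - a^T x = 17.0
  y^{k+1} = 0.0 + 0.05*17.0 = 0.85
Step 2: y^k = 0.85, reduced costs: (11.45, 6.15)
  x^k = (0.0, 0.0), subgradient = b - a^T x = 17.0
  y^{k+1} = 0.85 + 0.05*17.0 = 1.7
Step 3: y^k = 1.7, reduced costs: (8.9, 5.3)
  x^k = (0.0, 0.0), subgradient = b - a^T x = 17.0
  y^{k+1} = 1.7 + 0.05*17.0 = 2.55
Dual objective at y_3 = 2.55: reduced costs (6.35, 4.45), box minimizer x = (0.0, 0.0)
g(y_3) = b*y + (c1 - a1*y)*x1 + (c2 - a2*y)*x2 = 17*2.55 + 6.35*0.0 + 4.45*0.0 = 43.35 + 0.0 + 0.0 = 43.35


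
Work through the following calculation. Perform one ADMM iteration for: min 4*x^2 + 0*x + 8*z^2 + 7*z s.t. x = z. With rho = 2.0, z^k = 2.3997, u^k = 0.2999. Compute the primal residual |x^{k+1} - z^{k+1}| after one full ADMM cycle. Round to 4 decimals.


ADMM iteration with rho = 2.0, z^k = 2.3997, u^k = 0.2999
Step 1: x-update.
Minimize 4*x^2 + 0*x + (2.0/2)*(x - 2.3997 + 0.2999)^2
FOC: (2*4 + 2.0)*x = 0 + 2.0*(2.3997 - 0.2999)
x^{k+1} = 0.42
Step 2: z-update.
Minimize 8*z^2 + 7*z + (2.0/2)*(0.42 - z + 0.2999)^2
FOC: (2*8 + 2.0)*z = -7 + 2.0*(0.42 + 0.2999)
z^{k+1} = -0.3089
Step 3: u-update.
u^{k+1} = 0.2999 + 0.42 + 0.3089 = 1.0288
Step 4: Primal residual = |0.42 + 0.3089| = 0.7289


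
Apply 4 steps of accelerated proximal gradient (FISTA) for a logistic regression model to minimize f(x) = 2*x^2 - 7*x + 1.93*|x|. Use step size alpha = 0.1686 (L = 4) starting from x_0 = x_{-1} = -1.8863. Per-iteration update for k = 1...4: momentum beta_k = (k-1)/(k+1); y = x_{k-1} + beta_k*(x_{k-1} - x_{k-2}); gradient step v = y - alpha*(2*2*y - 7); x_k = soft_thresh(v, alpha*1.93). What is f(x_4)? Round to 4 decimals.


FISTA on f(x) = 2*x^2 - 7*x + 1.93*|x|
L = 4, alpha = 0.1686
Iteration 1: beta = 0.0, y = -1.8863 + 0.0*(-1.8863 + 1.8863) = -1.8863
  grad(y) = -14.5452, v = y - alpha*grad = 0.566
  prox(v) = soft_thresh(0.566, 0.3254) = 0.2406
Iteration 2: beta = 0.3333, y = 0.2406 + 0.3333*(0.2406 + 1.8863) = 0.9496
  grad(y) = -3.2016, v = y - alpha*grad = 1.4894
  prox(v) = soft_thresh(1.4894, 0.3254) = 1.164
Iteration 3: beta = 0.5, y = 1.164 + 0.5*(1.164 - 0.2406) = 1.6257
  grad(y) = -0.4973, v = y - alpha*grad = 1.7095
  prox(v) = soft_thresh(1.7095, 0.3254) = 1.3841
Iteration 4: beta = 0.6, y = 1.3841 + 0.6*(1.3841 - 1.164) = 1.5162
  grad(y) = -0.9352, v = y - alpha*grad = 1.6739
  prox(v) = soft_thresh(1.6739, 0.3254) = 1.3485
f(x_4) = 2*1.3485^2 - 7*1.3485 + 1.93*|1.3485| = -3.2


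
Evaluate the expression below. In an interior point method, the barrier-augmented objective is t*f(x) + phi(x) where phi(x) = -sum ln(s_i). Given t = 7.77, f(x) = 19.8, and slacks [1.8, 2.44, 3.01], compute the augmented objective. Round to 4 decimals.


Step 1: Compute log-barrier.
ln values: [0.5878, 0.892, 1.1019]
phi = -(0.5878 + 0.892 + 1.1019) = -2.5817
Step 2: Compute augmented objective.
t*f(x) = 7.77*19.8 = 153.846
Total = 153.846 - 2.5817 = 151.2643


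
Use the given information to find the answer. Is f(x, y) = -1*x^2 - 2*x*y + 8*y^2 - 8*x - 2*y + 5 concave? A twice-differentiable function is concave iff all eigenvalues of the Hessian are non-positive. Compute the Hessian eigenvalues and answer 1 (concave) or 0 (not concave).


The Hessian of f(x,y) = -1*x^2 - 2*x*y + 8*y^2 - 8*x - 2*y + 5 is:
H = [[-2, -2], [-2, 16]]
Trace = -2 + 16 = 14
Determinant = -2*16 - (-2)^2 = -36
Discriminant = (14)^2 - 4*-36 = 340.0
Eigenvalues: lambda_1 = -2.2195, lambda_2 = 16.2195
The function is not concave.

0


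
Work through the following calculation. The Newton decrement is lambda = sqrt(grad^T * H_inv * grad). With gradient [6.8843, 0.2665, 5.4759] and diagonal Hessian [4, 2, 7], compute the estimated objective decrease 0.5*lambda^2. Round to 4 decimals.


Step 1: H is diagonal, so H^(-1) * g = [1.7211, 0.1333, 0.7823].
Step 2: g^T H^(-1) g = sum_i g_i^2 / H_ii
  = (6.8843)^2/4 + (0.2665)^2/2 + (5.4759)^2/7
  = 11.8484 + 0.0355 + 4.2836 = 16.1675
Step 3: Objective decrease = 0.5 * g^T H^(-1) g = 8.0838


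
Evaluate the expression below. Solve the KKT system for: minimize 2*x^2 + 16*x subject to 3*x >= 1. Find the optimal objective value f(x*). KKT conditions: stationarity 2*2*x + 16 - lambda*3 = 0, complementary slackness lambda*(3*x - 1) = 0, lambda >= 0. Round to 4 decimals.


Step 1: Try lambda = 0 (constraint inactive).
x_unc = -16/(2*2) = -4.0
Check: 3*-4.0 = -12.0 < 1 -- violated!
Step 2: Constraint must be active: 3*x = 1
x* = 1/3 = 0.3333 (rounded; the exact value 1/3 is used below)
lambda = (2*2*(1/3) + 16)/3 = 5.7778
Step 3: Compute optimal value.
f(x*) = 2*(1/3)^2 + 16*(1/3) = 5.5556


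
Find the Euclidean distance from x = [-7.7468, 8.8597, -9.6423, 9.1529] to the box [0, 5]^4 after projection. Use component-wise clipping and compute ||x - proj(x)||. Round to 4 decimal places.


Project each component onto [0, 5].
clip(-7.7468) = 0.0, clip(8.8597) = 5.0, clip(-9.6423) = 0.0, clip(9.1529) = 5.0
Projection = [0.0, 5.0, 0.0, 5.0]
Squared diffs: [60.0129, 14.8973, 92.9739, 17.2466]
Distance = sqrt(185.1307) = 13.6063


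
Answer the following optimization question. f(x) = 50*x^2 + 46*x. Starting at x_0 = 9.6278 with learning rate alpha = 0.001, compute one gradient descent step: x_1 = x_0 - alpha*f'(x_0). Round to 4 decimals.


We compute the gradient at x_0 and apply the update.
f'(x) = 100*x + 46
f'(9.6278) = 100*9.6278 + 46 = 1008.78
x_1 = 9.6278 - 0.001*1008.78 = 8.619


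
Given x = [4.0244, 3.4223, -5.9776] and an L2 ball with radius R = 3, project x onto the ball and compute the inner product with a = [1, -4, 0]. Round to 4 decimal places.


Step 1: Compute ||x|| (intermediates to 6 decimals).
||x|| = sqrt(4.0244^2 + 3.4223^2 + (-5.9776)^2) = 7.977445
Step 2: Project.
Since ||x|| > R, scale = R/||x|| = 3/7.977445 = 0.37606, proj(x) = scale * x
proj(x) = [1.513416, 1.28699, -2.247936]
Step 3: Dot product.
a^T * proj(x) = 1*1.513416 - 4*1.28699 + 0*(-2.247936) = -3.6345


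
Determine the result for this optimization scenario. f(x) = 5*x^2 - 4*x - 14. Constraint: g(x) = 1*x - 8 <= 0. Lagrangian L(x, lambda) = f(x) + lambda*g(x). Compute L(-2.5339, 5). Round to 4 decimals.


Step 1: Evaluate f(x).
f(-2.5339) = 5*(-2.5339)^2 - 4*(-2.5339) - 14 = 28.2388
Step 2: Evaluate g(x).
g(-2.5339) = 1*-2.5339 - 8 = -10.5339
Step 3: Compute Lagrangian.
L = 28.2388 + 5*-10.5339 = -24.4307


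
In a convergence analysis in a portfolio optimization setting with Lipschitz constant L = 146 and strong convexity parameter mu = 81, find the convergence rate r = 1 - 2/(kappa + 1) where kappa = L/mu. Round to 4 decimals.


Step 1: Compute the condition number.
kappa = L/mu = 146/81 = 1.8025
Step 2: Compute the convergence rate.
r = 1 - 2/(kappa + 1) = 1 - 2*mu/(L + mu) = (L - mu)/(L + mu) = 65/227 = 0.2863


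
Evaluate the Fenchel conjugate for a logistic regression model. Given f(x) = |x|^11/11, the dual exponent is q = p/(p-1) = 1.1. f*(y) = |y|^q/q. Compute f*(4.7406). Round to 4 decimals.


The conjugate exponent q satisfies 1/p + 1/q = 1.
p = 11, so q = 11/(11 - 1) = 1.1
|y|^q = 4.7406^1.1 = 5.5388
f*(4.7406) = 5.5388 / 1.1 = 5.0353


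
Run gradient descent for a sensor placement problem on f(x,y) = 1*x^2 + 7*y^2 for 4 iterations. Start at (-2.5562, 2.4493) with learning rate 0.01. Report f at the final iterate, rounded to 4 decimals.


Gradient descent on f(x,y) = 1*x^2 + 7*y^2.
Starting point: (-2.5562, 2.4493), alpha = 0.01
Step 1: grad_x = 2*1*-2.5562 = -5.1124, grad_y = 2*7*2.4493 = 34.2902
  x_1 = -2.5562 - 0.01*-5.1124 = -2.5051
  y_1 = 2.4493 - 0.01*34.2902 = 2.1064
Step 2: grad_x = 2*1*-2.5051 = -5.0102, grad_y = 2*7*2.1064 = 29.4896
  x_2 = -2.5051 - 0.01*-5.0102 = -2.455
  y_2 = 2.1064 - 0.01*29.4896 = 1.8115
Step 3: grad_x = 2*1*-2.455 = -4.9099, grad_y = 2*7*1.8115 = 25.361
  x_3 = -2.455 - 0.01*-4.9099 = -2.4059
  y_3 = 1.8115 - 0.01*25.361 = 1.5579
Step 4: grad_x = 2*1*-2.4059 = -4.8117, grad_y = 2*7*1.5579 = 21.8105
  x_4 = -2.4059 - 0.01*-4.8117 = -2.3578
  y_4 = 1.5579 - 0.01*21.8105 = 1.3398
f(-2.3578, 1.3398) = 1*(-2.3578)^2 + 7*1.3398^2 = 18.1242


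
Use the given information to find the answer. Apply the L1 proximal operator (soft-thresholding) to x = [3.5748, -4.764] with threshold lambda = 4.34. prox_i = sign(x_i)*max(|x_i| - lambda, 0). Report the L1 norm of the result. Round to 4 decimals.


Soft-thresholding with lambda = 4.34:
prox(3.5748) = sign(3.5748)*max(|3.5748| - 4.34, 0) = 0.0
prox(-4.764) = sign(-4.764)*max(|-4.764| - 4.34, 0) = -0.424
prox(x) = [0.0, -0.424]
||prox(x)||_1 = 0.0 + 0.424 = 0.424


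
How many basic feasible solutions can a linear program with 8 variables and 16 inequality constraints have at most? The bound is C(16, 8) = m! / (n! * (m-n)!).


Each vertex corresponds to some choice of n active constraints out of m, so the number of vertices is at most C(m, n) = m! / (n!(m-n)!).
m = 16, n = 8
Numerator: 16 * 15 * 14 * 13 * 12 * 11 * 10 * 9
Denominator: 8! = 40320
C(16, 8) = 12870


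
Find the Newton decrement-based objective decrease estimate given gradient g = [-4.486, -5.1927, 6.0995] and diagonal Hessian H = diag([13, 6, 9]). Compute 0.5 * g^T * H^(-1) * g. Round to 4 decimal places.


Step 1: H is diagonal, so H^(-1) * g = [-0.3451, -0.8655, 0.6777].
Step 2: g^T H^(-1) g = sum_i g_i^2 / H_ii
  = (-4.486)^2/13 + (-5.1927)^2/6 + (6.0995)^2/9
  = 1.548 + 4.494 + 4.1338 = 10.1758
Step 3: Objective decrease = 0.5 * g^T H^(-1) g = 5.0879


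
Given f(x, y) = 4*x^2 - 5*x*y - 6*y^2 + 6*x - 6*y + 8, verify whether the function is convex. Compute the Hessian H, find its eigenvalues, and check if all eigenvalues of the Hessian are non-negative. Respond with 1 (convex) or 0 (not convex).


The Hessian of f(x,y) = 4*x^2 - 5*x*y - 6*y^2 + 6*x - 6*y + 8 is:
H = [[8, -5], [-5, -12]]
Trace = 8 - 12 = -4
Determinant = 8*-12 - (-5)^2 = -121
Discriminant = (-4)^2 - 4*-121 = 500.0
Eigenvalues: lambda_1 = -13.1803, lambda_2 = 9.1803
The function is not convex.

0


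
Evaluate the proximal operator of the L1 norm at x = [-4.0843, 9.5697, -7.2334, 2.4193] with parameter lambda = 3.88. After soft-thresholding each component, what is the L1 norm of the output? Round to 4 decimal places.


Soft-thresholding with lambda = 3.88:
prox(-4.0843) = sign(-4.0843)*max(|-4.0843| - 3.88, 0) = -0.2043
prox(9.5697) = sign(9.5697)*max(|9.5697| - 3.88, 0) = 5.6897
prox(-7.2334) = sign(-7.2334)*max(|-7.2334| - 3.88, 0) = -3.3534
prox(2.4193) = sign(2.4193)*max(|2.4193| - 3.88, 0) = 0.0
prox(x) = [-0.2043, 5.6897, -3.3534, 0.0]
||prox(x)||_1 = 0.2043 + 5.6897 + 3.3534 + 0.0 = 9.2474


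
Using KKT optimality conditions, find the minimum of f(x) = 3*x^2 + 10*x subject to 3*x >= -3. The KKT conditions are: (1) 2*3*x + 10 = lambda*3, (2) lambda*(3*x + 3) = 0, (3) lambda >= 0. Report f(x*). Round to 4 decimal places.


Step 1: Try lambda = 0 (constraint inactive).
x_unc = -10/(2*3) = -1.6667
Check: 3*-1.6667 = -5.0001 < -3 -- violated!
Step 2: Constraint must be active: 3*x = -3
x* = -3/3 = -1.0
lambda = (2*3*(-1.0) + 10)/3 = 1.3333
Step 3: Compute optimal value.
f(x*) = 3*(-1.0)^2 + 10*(-1.0) = -7.0


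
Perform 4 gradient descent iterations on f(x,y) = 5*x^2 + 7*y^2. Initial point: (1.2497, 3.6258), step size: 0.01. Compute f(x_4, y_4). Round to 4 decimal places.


Gradient descent on f(x,y) = 5*x^2 + 7*y^2.
Starting point: (1.2497, 3.6258), alpha = 0.01
Step 1: grad_x = 2*5*1.2497 = 12.497, grad_y = 2*7*3.6258 = 50.7612
  x_1 = 1.2497 - 0.01*12.497 = 1.1247
  y_1 = 3.6258 - 0.01*50.7612 = 3.1182
Step 2: grad_x = 2*5*1.1247 = 11.2473, grad_y = 2*7*3.1182 = 43.6546
  x_2 = 1.1247 - 0.01*11.2473 = 1.0123
  y_2 = 3.1182 - 0.01*43.6546 = 2.6816
Step 3: grad_x = 2*5*1.0123 = 10.1226, grad_y = 2*7*2.6816 = 37.543
  x_3 = 1.0123 - 0.01*10.1226 = 0.911
  y_3 = 2.6816 - 0.01*37.543 = 2.3062
Step 4: grad_x = 2*5*0.911 = 9.1103, grad_y = 2*7*2.3062 = 32.287
  x_4 = 0.911 - 0.01*9.1103 = 0.8199
  y_4 = 2.3062 - 0.01*32.287 = 1.9833
f(0.8199, 1.9833) = 5*0.8199^2 + 7*1.9833^2 = 30.8969


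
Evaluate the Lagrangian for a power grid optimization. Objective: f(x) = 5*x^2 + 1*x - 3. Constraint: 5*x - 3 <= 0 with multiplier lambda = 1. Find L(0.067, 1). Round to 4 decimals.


Step 1: Evaluate f(x).
f(0.067) = 5*0.067^2 + 1*0.067 - 3 = -2.9106
Step 2: Evaluate g(x).
g(0.067) = 5*0.067 - 3 = -2.665
Step 3: Compute Lagrangian.
L = -2.9106 + 1*-2.665 = -5.5756


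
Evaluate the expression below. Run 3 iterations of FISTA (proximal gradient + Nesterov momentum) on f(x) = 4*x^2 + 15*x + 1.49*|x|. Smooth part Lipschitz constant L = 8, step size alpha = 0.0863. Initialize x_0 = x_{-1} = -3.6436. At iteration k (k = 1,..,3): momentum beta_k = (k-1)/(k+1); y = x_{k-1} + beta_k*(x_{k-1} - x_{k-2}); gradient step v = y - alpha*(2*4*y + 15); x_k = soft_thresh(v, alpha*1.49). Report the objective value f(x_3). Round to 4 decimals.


FISTA on f(x) = 4*x^2 + 15*x + 1.49*|x|
L = 8, alpha = 0.0863
Iteration 1: beta = 0.0, y = -3.6436 + 0.0*(-3.6436 + 3.6436) = -3.6436
  grad(y) = -14.1488, v = y - alpha*grad = -2.4226
  prox(v) = soft_thresh(-2.4226, 0.1286) = -2.294
Iteration 2: beta = 0.3333, y = -2.294 + 0.3333*(-2.294 + 3.6436) = -1.8441
  grad(y) = 0.2472, v = y - alpha*grad = -1.8654
  prox(v) = soft_thresh(-1.8654, 0.1286) = -1.7368
Iteration 3: beta = 0.5, y = -1.7368 + 0.5*(-1.7368 + 2.294) = -1.4583
  grad(y) = 3.3337, v = y - alpha*grad = -1.746
  prox(v) = soft_thresh(-1.746, 0.1286) = -1.6174
f(x_3) = 4*(-1.6174)^2 + 15*(-1.6174) + 1.49*|-1.6174| = -11.3871


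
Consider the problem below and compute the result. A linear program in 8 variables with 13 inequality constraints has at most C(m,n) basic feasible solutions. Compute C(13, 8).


Each vertex corresponds to some choice of n active constraints out of m, so the number of vertices is at most C(m, n) = m! / (n!(m-n)!).
m = 13, n = 8
Numerator: 13 * 12 * 11 * 10 * 9 * 8 * 7 * 6
Denominator: 8! = 40320
C(13, 8) = 1287


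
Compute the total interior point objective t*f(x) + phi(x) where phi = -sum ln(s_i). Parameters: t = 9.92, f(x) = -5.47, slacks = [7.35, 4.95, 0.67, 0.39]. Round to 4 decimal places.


Step 1: Compute log-barrier.
ln values: [1.9947, 1.5994, -0.4005, -0.9416]
phi = -(1.9947 + 1.5994 - 0.4005 - 0.9416) = -2.252
Step 2: Compute augmented objective.
t*f(x) = 9.92*-5.47 = -54.2624
Total = -54.2624 - 2.252 = -56.5144


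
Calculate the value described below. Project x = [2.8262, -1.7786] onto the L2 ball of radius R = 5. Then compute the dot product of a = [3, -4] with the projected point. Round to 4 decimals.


Step 1: Compute ||x|| (intermediates to 6 decimals).
||x|| = sqrt(2.8262^2 + (-1.7786)^2) = 3.339285
Step 2: Project.
Since ||x|| <= R, proj = x (no scaling needed).
proj(x) = [2.8262, -1.7786]
Step 3: Dot product.
a^T * proj(x) = 3*2.8262 - 4*(-1.7786) = 15.593


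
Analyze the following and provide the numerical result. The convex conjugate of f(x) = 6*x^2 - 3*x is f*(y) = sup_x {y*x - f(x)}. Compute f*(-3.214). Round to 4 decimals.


f*(y) = sup_x {y*x - a*x^2 - b*x} = sup_x {(y-b)*x - a*x^2}
FOC: (y - b) - 2a*x = 0 => x* = (y - b)/(2a)
x* = (-3.214 + 3)/(2*6) = -0.0178
f*(-3.214) = (y-b)^2/(4a) = (-3.214 + 3)^2/(4*6)
= 0.0458/24 = 0.0019


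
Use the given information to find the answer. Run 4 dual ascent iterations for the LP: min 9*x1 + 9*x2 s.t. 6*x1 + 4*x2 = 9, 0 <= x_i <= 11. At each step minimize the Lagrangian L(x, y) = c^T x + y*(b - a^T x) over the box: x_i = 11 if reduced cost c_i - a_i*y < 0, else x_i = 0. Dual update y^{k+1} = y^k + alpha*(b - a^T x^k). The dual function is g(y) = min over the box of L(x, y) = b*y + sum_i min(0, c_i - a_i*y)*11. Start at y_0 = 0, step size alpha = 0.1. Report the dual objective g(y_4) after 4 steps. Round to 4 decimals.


Dual ascent for LP: min 9*x1 + 9*x2, 6*x1 + 4*x2 = 9, 0 <= x_i <= 11
Step 1: y^k = 0.0, reduced costs: (9.0, 9.0)
  x^k = (0.0, 0.0), subgradient = b - a^T x = 9.0
  y^{k+1} = 0.0 + 0.1*9.0 = 0.9
Step 2: y^k = 0.9, reduced costs: (3.6, 5.4)
  x^k = (0.0, 0.0), subgradient = b - a^T x = 9.0
  y^{k+1} = 0.9 + 0.1*9.0 = 1.8
Step 3: y^k = 1.8, reduced costs: (-1.8, 1.8)
  x^k = (11.0, 0.0), subgradient = b - a^T x = -57.0
  y^{k+1} = 1.8 + 0.1*-57.0 = -3.9
Step 4: y^k = -3.9, reduced costs: (32.4, 24.6)
  x^k = (0.0, 0.0), subgradient = b - a^T x = 9.0
  y^{k+1} = -3.9 + 0.1*9.0 = -3.0
Dual objective at y_4 = -3.0: reduced costs (27.0, 21.0), box minimizer x = (0.0, 0.0)
g(y_4) = b*y + (c1 - a1*y)*x1 + (c2 - a2*y)*x2 = 9*(-3.0) + 27.0*0.0 + 21.0*0.0 = -27.0 + 0.0 + 0.0 = -27.0


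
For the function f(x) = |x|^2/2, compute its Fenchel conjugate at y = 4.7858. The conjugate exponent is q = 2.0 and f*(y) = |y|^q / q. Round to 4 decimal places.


The conjugate exponent q satisfies 1/p + 1/q = 1.
p = 2, so q = 2/(2 - 1) = 2.0
|y|^q = 4.7858^2.0 = 22.9039
f*(4.7858) = 22.9039 / 2.0 = 11.4519


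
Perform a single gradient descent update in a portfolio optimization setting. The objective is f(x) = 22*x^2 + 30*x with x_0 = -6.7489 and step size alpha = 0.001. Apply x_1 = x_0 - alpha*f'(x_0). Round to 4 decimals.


We compute the gradient at x_0 and apply the update.
f'(x) = 44*x + 30
f'(-6.7489) = 44*-6.7489 + 30 = -266.9516
x_1 = -6.7489 - 0.001*-266.9516 = -6.4819


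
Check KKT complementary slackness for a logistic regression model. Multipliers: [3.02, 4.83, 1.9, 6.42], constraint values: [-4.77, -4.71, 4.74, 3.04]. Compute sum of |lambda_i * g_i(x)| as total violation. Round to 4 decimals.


KKT complementary slackness check:
lambda_1 * g_1 = 3.02 * -4.77 = -14.4054
lambda_2 * g_2 = 4.83 * -4.71 = -22.7493
lambda_3 * g_3 = 1.9 * 4.74 = 9.006
lambda_4 * g_4 = 6.42 * 3.04 = 19.5168
Total violation = 14.4054 + 22.7493 + 9.006 + 19.5168 = 65.6775


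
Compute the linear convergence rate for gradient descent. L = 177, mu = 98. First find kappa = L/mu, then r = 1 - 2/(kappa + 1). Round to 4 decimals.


Step 1: Compute the condition number.
kappa = L/mu = 177/98 = 1.8061
Step 2: Compute the convergence rate.
r = 1 - 2/(kappa + 1) = 1 - 2*mu/(L + mu) = (L - mu)/(L + mu) = 79/275 = 0.2873


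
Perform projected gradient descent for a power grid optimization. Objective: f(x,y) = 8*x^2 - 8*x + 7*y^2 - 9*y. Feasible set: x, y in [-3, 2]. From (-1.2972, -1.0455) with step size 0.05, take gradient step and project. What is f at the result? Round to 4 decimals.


Step 1: Compute gradient at (-1.2972, -1.0455).
grad_x = 2*8*-1.2972 - 8 = -28.7552
grad_y = 2*7*-1.0455 - 9 = -23.637
Step 2: Gradient step.
x_raw = -1.2972 - 0.05*-28.7552 = 0.1406
y_raw = -1.0455 - 0.05*-23.637 = 0.1364
Step 3: Project onto [-3, 2].
x_proj = clip(0.1406) = 0.1406
y_proj = clip(0.1364) = 0.1364
Step 4: Evaluate f.
f(0.1406, 0.1364) = -2.0634


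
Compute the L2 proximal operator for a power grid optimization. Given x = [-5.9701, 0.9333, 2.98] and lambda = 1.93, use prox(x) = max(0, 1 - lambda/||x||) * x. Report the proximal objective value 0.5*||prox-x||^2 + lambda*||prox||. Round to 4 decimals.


Step 1: Compute ||x||.
||x|| = 6.7375
Step 2: Compute scaling factor.
scale = max(0, 1 - 1.93/6.7375) = 0.7135
Step 3: prox(x) = [-4.2599, 0.6659, 2.1264]
||prox(x)|| = 4.8075
Step 4: Proximal objective.
0.5*||prox-x||^2 = 1.8625
lambda*||prox|| = 9.2785
Total = 11.1409


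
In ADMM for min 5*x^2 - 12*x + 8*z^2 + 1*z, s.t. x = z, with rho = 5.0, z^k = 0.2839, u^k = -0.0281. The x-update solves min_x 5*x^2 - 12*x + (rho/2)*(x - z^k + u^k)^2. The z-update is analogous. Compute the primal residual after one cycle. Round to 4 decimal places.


ADMM iteration with rho = 5.0, z^k = 0.2839, u^k = -0.0281
Step 1: x-update.
Minimize 5*x^2 - 12*x + (5.0/2)*(x - 0.2839 - 0.0281)^2
FOC: (2*5 + 5.0)*x = 12 + 5.0*(0.2839 + 0.0281)
x^{k+1} = 0.904
Step 2: z-update.
Minimize 8*z^2 + 1*z + (5.0/2)*(0.904 - z - 0.0281)^2
FOC: (2*8 + 5.0)*z = -1 + 5.0*(0.904 - 0.0281)
z^{k+1} = 0.1609
Step 3: u-update.
u^{k+1} = -0.0281 + 0.904 - 0.1609 = 0.715
Step 4: Primal residual = |0.904 - 0.1609| = 0.7431


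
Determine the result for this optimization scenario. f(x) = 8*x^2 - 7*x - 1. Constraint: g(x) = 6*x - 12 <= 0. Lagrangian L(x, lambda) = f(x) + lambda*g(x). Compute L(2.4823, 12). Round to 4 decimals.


Step 1: Evaluate f(x).
f(2.4823) = 8*2.4823^2 - 7*2.4823 - 1 = 30.9184
Step 2: Evaluate g(x).
g(2.4823) = 6*2.4823 - 12 = 2.8938
Step 3: Compute Lagrangian.
L = 30.9184 + 12*2.8938 = 65.644


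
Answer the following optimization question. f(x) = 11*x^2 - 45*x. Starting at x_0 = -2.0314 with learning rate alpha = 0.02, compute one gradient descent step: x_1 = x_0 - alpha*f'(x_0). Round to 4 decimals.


We compute the gradient at x_0 and apply the update.
f'(x) = 22*x - 45
f'(-2.0314) = 22*-2.0314 - 45 = -89.6908
x_1 = -2.0314 - 0.02*-89.6908 = -0.2376


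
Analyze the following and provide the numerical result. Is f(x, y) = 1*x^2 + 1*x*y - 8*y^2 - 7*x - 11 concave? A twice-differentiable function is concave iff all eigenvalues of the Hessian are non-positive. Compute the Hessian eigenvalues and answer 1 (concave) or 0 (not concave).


The Hessian of f(x,y) = 1*x^2 + 1*x*y - 8*y^2 - 7*x - 11 is:
H = [[2, 1], [1, -16]]
Trace = 2 - 16 = -14
Determinant = 2*-16 - (1)^2 = -33
Discriminant = (-14)^2 - 4*-33 = 328.0
Eigenvalues: lambda_1 = -16.0554, lambda_2 = 2.0554
The function is not concave.

0


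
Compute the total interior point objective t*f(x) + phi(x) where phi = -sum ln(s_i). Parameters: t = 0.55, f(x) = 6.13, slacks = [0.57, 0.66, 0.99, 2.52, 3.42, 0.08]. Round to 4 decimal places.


Step 1: Compute log-barrier.
ln values: [-0.5621, -0.4155, -0.0101, 0.9243, 1.2296, -2.5257]
phi = -(-0.5621 - 0.4155 - 0.0101 + 0.9243 + 1.2296 - 2.5257) = 1.3595
Step 2: Compute augmented objective.
t*f(x) = 0.55*6.13 = 3.3715
Total = 3.3715 + 1.3595 = 4.731


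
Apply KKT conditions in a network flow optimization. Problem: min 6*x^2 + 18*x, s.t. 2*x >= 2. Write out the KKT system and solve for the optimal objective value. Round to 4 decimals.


Step 1: Try lambda = 0 (constraint inactive).
x_unc = -18/(2*6) = -1.5
Check: 2*-1.5 = -3.0 < 2 -- violated!
Step 2: Constraint must be active: 2*x = 2
x* = 2/2 = 1.0
lambda = (2*6*1.0 + 18)/2 = 15.0
Step 3: Compute optimal value.
f(x*) = 6*1.0^2 + 18*1.0 = 24.0


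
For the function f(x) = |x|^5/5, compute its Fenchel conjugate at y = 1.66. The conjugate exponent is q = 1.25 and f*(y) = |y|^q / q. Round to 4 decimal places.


The conjugate exponent q satisfies 1/p + 1/q = 1.
p = 5, so q = 5/(5 - 1) = 1.25
|y|^q = 1.66^1.25 = 1.8842
f*(1.66) = 1.8842 / 1.25 = 1.5074


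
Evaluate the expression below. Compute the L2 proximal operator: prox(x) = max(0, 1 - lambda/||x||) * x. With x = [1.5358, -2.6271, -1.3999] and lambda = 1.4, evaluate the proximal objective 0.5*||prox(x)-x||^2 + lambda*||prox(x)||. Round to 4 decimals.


Step 1: Compute ||x||.
||x|| = 3.3496
Step 2: Compute scaling factor.
scale = max(0, 1 - 1.4/3.3496) = 0.582
Step 3: prox(x) = [0.8939, -1.5291, -0.8148]
||prox(x)|| = 1.9496
Step 4: Proximal objective.
0.5*||prox-x||^2 = 0.98
lambda*||prox|| = 2.7294
Total = 3.7095


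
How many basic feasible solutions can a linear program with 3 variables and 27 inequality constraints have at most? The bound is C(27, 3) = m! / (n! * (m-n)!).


Each vertex corresponds to some choice of n active constraints out of m, so the number of vertices is at most C(m, n) = m! / (n!(m-n)!).
m = 27, n = 3
Numerator: 27 * 26 * 25
Denominator: 3! = 6
C(27, 3) = 2925


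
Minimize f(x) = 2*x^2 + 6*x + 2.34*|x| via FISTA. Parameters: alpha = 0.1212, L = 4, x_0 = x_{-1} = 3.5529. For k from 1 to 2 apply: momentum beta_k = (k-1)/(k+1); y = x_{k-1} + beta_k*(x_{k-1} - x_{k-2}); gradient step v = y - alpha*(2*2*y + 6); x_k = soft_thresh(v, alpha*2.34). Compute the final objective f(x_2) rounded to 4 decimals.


FISTA on f(x) = 2*x^2 + 6*x + 2.34*|x|
L = 4, alpha = 0.1212
Iteration 1: beta = 0.0, y = 3.5529 + 0.0*(3.5529 - 3.5529) = 3.5529
  grad(y) = 20.2116, v = y - alpha*grad = 1.1033
  prox(v) = soft_thresh(1.1033, 0.2836) = 0.8196
Iteration 2: beta = 0.3333, y = 0.8196 + 0.3333*(0.8196 - 3.5529) = -0.0914
  grad(y) = 5.6342, v = y - alpha*grad = -0.7743
  prox(v) = soft_thresh(-0.7743, 0.2836) = -0.4907
f(x_2) = 2*(-0.4907)^2 + 6*(-0.4907) + 2.34*|-0.4907| = -1.3144


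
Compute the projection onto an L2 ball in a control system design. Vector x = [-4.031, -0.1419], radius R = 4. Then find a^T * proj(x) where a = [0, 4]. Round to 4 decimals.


Step 1: Compute ||x|| (intermediates to 6 decimals).
||x|| = sqrt((-4.031)^2 + (-0.1419)^2) = 4.033497
Step 2: Project.
Since ||x|| > R, scale = R/||x|| = 4/4.033497 = 0.991695, proj(x) = scale * x
proj(x) = [-3.997523, -0.140722]
Step 3: Dot product.
a^T * proj(x) = 0*(-3.997523) + 4*(-0.140722) = -0.5629


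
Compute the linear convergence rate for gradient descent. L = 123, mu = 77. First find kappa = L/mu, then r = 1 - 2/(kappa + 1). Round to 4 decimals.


Step 1: Compute the condition number.
kappa = L/mu = 123/77 = 1.5974
Step 2: Compute the convergence rate.
r = 1 - 2/(kappa + 1) = 1 - 2*mu/(L + mu) = (L - mu)/(L + mu) = 46/200 = 0.23


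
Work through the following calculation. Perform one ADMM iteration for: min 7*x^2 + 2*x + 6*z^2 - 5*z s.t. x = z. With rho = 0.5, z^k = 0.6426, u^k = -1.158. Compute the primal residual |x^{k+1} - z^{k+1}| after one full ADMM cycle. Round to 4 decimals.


ADMM iteration with rho = 0.5, z^k = 0.6426, u^k = -1.158
Step 1: x-update.
Minimize 7*x^2 + 2*x + (0.5/2)*(x - 0.6426 - 1.158)^2
FOC: (2*7 + 0.5)*x = -2 + 0.5*(0.6426 + 1.158)
x^{k+1} = -0.0758
Step 2: z-update.
Minimize 6*z^2 - 5*z + (0.5/2)*(-0.0758 - z - 1.158)^2
FOC: (2*6 + 0.5)*z = 5 + 0.5*(-0.0758 - 1.158)
z^{k+1} = 0.3506
Step 3: u-update.
u^{k+1} = -1.158 - 0.0758 - 0.3506 = -1.5845
Step 4: Primal residual = |-0.0758 - 0.3506| = 0.4265


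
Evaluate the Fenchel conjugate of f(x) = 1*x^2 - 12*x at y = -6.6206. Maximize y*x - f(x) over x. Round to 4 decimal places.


f*(y) = sup_x {y*x - a*x^2 - b*x} = sup_x {(y-b)*x - a*x^2}
FOC: (y - b) - 2a*x = 0 => x* = (y - b)/(2a)
x* = (-6.6206 + 12)/(2*1) = 2.6897
f*(-6.6206) = (y-b)^2/(4a) = (-6.6206 + 12)^2/(4*1)
= 28.9379/4 = 7.2345


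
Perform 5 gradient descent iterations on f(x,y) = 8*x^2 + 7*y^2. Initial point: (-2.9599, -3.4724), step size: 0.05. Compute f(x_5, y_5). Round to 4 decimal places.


Gradient descent on f(x,y) = 8*x^2 + 7*y^2.
Starting point: (-2.9599, -3.4724), alpha = 0.05
Step 1: grad_x = 2*8*-2.9599 = -47.3584, grad_y = 2*7*-3.4724 = -48.6136
  x_1 = -2.9599 - 0.05*-47.3584 = -0.592
  y_1 = -3.4724 - 0.05*-48.6136 = -1.0417
Step 2: grad_x = 2*8*-0.592 = -9.4717, grad_y = 2*7*-1.0417 = -14.5841
  x_2 = -0.592 - 0.05*-9.4717 = -0.1184
  y_2 = -1.0417 - 0.05*-14.5841 = -0.3125
Step 3: grad_x = 2*8*-0.1184 = -1.8943, grad_y = 2*7*-0.3125 = -4.3752
  x_3 = -0.1184 - 0.05*-1.8943 = -0.0237
  y_3 = -0.3125 - 0.05*-4.3752 = -0.0938
Step 4: grad_x = 2*8*-0.0237 = -0.3789, grad_y = 2*7*-0.0938 = -1.3126
  x_4 = -0.0237 - 0.05*-0.3789 = -0.0047
  y_4 = -0.0938 - 0.05*-1.3126 = -0.0281
Step 5: grad_x = 2*8*-0.0047 = -0.0758, grad_y = 2*7*-0.0281 = -0.3938
  x_5 = -0.0047 - 0.05*-0.0758 = -0.0009
  y_5 = -0.0281 - 0.05*-0.3938 = -0.0084
f(-0.0009, -0.0084) = 8*(-0.0009)^2 + 7*(-0.0084)^2 = 0.0005


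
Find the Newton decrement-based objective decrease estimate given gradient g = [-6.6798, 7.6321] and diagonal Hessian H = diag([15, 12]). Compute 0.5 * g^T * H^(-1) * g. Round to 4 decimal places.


Step 1: H is diagonal, so H^(-1) * g = [-0.4453, 0.636].
Step 2: g^T H^(-1) g = sum_i g_i^2 / H_ii
  = (-6.6798)^2/15 + (7.6321)^2/12
  = 2.9746 + 4.8541 = 7.8287
Step 3: Objective decrease = 0.5 * g^T H^(-1) g = 3.9144


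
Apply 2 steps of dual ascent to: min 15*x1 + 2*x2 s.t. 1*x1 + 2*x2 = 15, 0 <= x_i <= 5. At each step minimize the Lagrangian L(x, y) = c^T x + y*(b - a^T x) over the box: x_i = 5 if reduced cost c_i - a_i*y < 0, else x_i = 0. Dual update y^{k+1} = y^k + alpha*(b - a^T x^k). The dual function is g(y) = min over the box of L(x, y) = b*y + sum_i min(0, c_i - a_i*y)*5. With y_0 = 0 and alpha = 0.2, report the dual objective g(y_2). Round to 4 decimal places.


Dual ascent for LP: min 15*x1 + 2*x2, 1*x1 + 2*x2 = 15, 0 <= x_i <= 5
Step 1: y^k = 0.0, reduced costs: (15.0, 2.0)
  x^k = (0.0, 0.0), subgradient = b - a^T x = 15.0
  y^{k+1} = 0.0 + 0.2*15.0 = 3.0
Step 2: y^k = 3.0, reduced costs: (12.0, -4.0)
  x^k = (0.0, 5.0), subgradient = b - a^T x = 5.0
  y^{k+1} = 3.0 + 0.2*5.0 = 4.0
Dual objective at y_2 = 4.0: reduced costs (11.0, -6.0), box minimizer x = (0.0, 5.0)
g(y_2) = b*y + (c1 - a1*y)*x1 + (c2 - a2*y)*x2 = 15*4.0 + 11.0*0.0 + (-6.0)*5.0 = 60.0 + 0.0 - 30.0 = 30.0


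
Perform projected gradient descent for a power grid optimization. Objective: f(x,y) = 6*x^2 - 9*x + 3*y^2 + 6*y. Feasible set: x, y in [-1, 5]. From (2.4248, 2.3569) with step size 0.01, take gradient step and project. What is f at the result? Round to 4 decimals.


Step 1: Compute gradient at (2.4248, 2.3569).
grad_x = 2*6*2.4248 - 9 = 20.0976
grad_y = 2*3*2.3569 + 6 = 20.1414
Step 2: Gradient step.
x_raw = 2.4248 - 0.01*20.0976 = 2.2238
y_raw = 2.3569 - 0.01*20.1414 = 2.1555
Step 3: Project onto [-1, 5].
x_proj = clip(2.2238) = 2.2238
y_proj = clip(2.1555) = 2.1555
Step 4: Evaluate f.
f(2.2238, 2.1555) = 36.5292
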